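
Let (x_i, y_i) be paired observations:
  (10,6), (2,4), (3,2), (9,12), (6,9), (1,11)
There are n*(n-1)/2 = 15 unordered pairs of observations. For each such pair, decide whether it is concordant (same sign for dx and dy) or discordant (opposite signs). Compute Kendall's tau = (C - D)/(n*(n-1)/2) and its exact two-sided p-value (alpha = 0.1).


Step 1: Enumerate the 15 unordered pairs (i,j) with i<j and classify each by sign(x_j-x_i) * sign(y_j-y_i).
  (1,2):dx=-8,dy=-2->C; (1,3):dx=-7,dy=-4->C; (1,4):dx=-1,dy=+6->D; (1,5):dx=-4,dy=+3->D
  (1,6):dx=-9,dy=+5->D; (2,3):dx=+1,dy=-2->D; (2,4):dx=+7,dy=+8->C; (2,5):dx=+4,dy=+5->C
  (2,6):dx=-1,dy=+7->D; (3,4):dx=+6,dy=+10->C; (3,5):dx=+3,dy=+7->C; (3,6):dx=-2,dy=+9->D
  (4,5):dx=-3,dy=-3->C; (4,6):dx=-8,dy=-1->C; (5,6):dx=-5,dy=+2->D
Step 2: C = 8, D = 7, total pairs = 15.
Step 3: tau = (C - D)/(n(n-1)/2) = (8 - 7)/15 = 0.066667.
Step 4: Exact two-sided p-value (enumerate n! = 720 permutations of y under H0): p = 1.000000.
Step 5: alpha = 0.1. fail to reject H0.

tau_b = 0.0667 (C=8, D=7), p = 1.000000, fail to reject H0.


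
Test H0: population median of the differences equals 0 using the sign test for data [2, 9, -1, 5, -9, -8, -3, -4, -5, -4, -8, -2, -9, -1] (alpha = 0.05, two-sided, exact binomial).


Step 1: Discard zero differences. Original n = 14; n_eff = number of nonzero differences = 14.
Nonzero differences (with sign): +2, +9, -1, +5, -9, -8, -3, -4, -5, -4, -8, -2, -9, -1
Step 2: Count signs: positive = 3, negative = 11.
Step 3: Under H0: P(positive) = 0.5, so the number of positives S ~ Bin(14, 0.5).
Step 4: Two-sided exact p-value = sum of Bin(14,0.5) probabilities at or below the observed probability = 0.057373.
Step 5: alpha = 0.05. fail to reject H0.

n_eff = 14, pos = 3, neg = 11, p = 0.057373, fail to reject H0.


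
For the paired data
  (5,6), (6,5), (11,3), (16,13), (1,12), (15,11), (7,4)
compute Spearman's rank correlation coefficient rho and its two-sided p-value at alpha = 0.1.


Step 1: Rank x and y separately (midranks; no ties here).
rank(x): 5->2, 6->3, 11->5, 16->7, 1->1, 15->6, 7->4
rank(y): 6->4, 5->3, 3->1, 13->7, 12->6, 11->5, 4->2
Step 2: d_i = R_x(i) - R_y(i); compute d_i^2.
  (2-4)^2=4, (3-3)^2=0, (5-1)^2=16, (7-7)^2=0, (1-6)^2=25, (6-5)^2=1, (4-2)^2=4
sum(d^2) = 50.
Step 3: rho = 1 - 6*50 / (7*(7^2 - 1)) = 1 - 300/336 = 0.107143.
Step 4: Under H0, t = rho * sqrt((n-2)/(1-rho^2)) = 0.2410 ~ t(5).
Step 5: Two-sided p-value from the t-distribution with 5 df = 0.819151.
Step 6: alpha = 0.1. fail to reject H0.

rho = 0.1071, p = 0.819151, fail to reject H0 at alpha = 0.1.


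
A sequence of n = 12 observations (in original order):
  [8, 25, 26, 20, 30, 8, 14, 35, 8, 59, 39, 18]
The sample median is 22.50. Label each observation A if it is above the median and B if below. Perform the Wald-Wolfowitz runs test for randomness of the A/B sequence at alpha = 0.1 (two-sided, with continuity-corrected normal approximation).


Step 1: Compute median = 22.50; label A = above, B = below.
Labels in order: BAABABBABAAB  (n_A = 6, n_B = 6)
Step 2: Count runs R = 9.
Step 3: Under H0 (random ordering), E[R] = 2*n_A*n_B/(n_A+n_B) + 1 = 2*6*6/12 + 1 = 7.0000.
        Var[R] = 2*n_A*n_B*(2*n_A*n_B - n_A - n_B) / ((n_A+n_B)^2 * (n_A+n_B-1)) = 4320/1584 = 2.7273.
        SD[R] = 1.6514.
Step 4: Continuity-corrected z = (R - 0.5 - E[R]) / SD[R] = (9 - 0.5 - 7.0000) / 1.6514 = 0.9083.
Step 5: Two-sided p-value via normal approximation = 2*(1 - Phi(|z|)) = 0.363722.
Step 6: alpha = 0.1. fail to reject H0.

R = 9, z = 0.9083, p = 0.363722, fail to reject H0.


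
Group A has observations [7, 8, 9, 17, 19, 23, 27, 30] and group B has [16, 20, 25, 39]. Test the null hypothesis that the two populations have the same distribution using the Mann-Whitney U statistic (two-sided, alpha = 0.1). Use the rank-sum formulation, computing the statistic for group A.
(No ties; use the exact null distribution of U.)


Step 1: Combine and sort all 12 observations; assign midranks.
sorted (value, group): (7,X), (8,X), (9,X), (16,Y), (17,X), (19,X), (20,Y), (23,X), (25,Y), (27,X), (30,X), (39,Y)
ranks: 7->1, 8->2, 9->3, 16->4, 17->5, 19->6, 20->7, 23->8, 25->9, 27->10, 30->11, 39->12
Step 2: Rank sum for X: R1 = 1 + 2 + 3 + 5 + 6 + 8 + 10 + 11 = 46.
Step 3: U_X = R1 - n1(n1+1)/2 = 46 - 8*9/2 = 46 - 36 = 10.
       U_Y = n1*n2 - U_X = 32 - 10 = 22.
Step 4: No ties, so the exact null distribution of U (based on enumerating the C(12,8) = 495 equally likely rank assignments) gives the two-sided p-value.
Step 5: p-value = 0.367677; compare to alpha = 0.1. fail to reject H0.

U_X = 10, p = 0.367677, fail to reject H0 at alpha = 0.1.


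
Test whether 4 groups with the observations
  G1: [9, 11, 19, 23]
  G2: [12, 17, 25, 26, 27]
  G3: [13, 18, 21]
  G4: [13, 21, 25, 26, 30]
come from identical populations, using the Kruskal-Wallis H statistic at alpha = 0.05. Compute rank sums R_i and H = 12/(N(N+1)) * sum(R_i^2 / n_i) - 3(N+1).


Step 1: Combine all N = 17 observations and assign midranks.
sorted (value, group, rank): (9,G1,1), (11,G1,2), (12,G2,3), (13,G3,4.5), (13,G4,4.5), (17,G2,6), (18,G3,7), (19,G1,8), (21,G3,9.5), (21,G4,9.5), (23,G1,11), (25,G2,12.5), (25,G4,12.5), (26,G2,14.5), (26,G4,14.5), (27,G2,16), (30,G4,17)
Step 2: Sum ranks within each group.
R_1 = 22 (n_1 = 4)
R_2 = 52 (n_2 = 5)
R_3 = 21 (n_3 = 3)
R_4 = 58 (n_4 = 5)
Step 3: H = 12/(N(N+1)) * sum(R_i^2/n_i) - 3(N+1)
     = 12/(17*18) * (22^2/4 + 52^2/5 + 21^2/3 + 58^2/5) - 3*18
     = 0.039216 * 1481.6 - 54
     = 4.101961.
Step 4: Ties present; correction factor C = 1 - 24/(17^3 - 17) = 0.995098. Corrected H = 4.101961 / 0.995098 = 4.122167.
Step 5: Under H0, H ~ chi^2(3); p-value = 0.248571.
Step 6: alpha = 0.05. fail to reject H0.

H = 4.1222, df = 3, p = 0.248571, fail to reject H0.


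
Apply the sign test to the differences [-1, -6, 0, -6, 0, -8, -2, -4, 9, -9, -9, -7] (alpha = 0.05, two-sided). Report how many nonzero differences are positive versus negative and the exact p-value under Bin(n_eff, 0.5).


Step 1: Discard zero differences. Original n = 12; n_eff = number of nonzero differences = 10.
Nonzero differences (with sign): -1, -6, -6, -8, -2, -4, +9, -9, -9, -7
Step 2: Count signs: positive = 1, negative = 9.
Step 3: Under H0: P(positive) = 0.5, so the number of positives S ~ Bin(10, 0.5).
Step 4: Two-sided exact p-value = sum of Bin(10,0.5) probabilities at or below the observed probability = 0.021484.
Step 5: alpha = 0.05. reject H0.

n_eff = 10, pos = 1, neg = 9, p = 0.021484, reject H0.


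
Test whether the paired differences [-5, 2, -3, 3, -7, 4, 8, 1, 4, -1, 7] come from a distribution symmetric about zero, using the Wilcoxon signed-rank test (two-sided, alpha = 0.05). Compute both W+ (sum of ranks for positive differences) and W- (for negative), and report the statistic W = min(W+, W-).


Step 1: Drop any zero differences (none here) and take |d_i|.
|d| = [5, 2, 3, 3, 7, 4, 8, 1, 4, 1, 7]
Step 2: Midrank |d_i| (ties get averaged ranks).
ranks: |5|->8, |2|->3, |3|->4.5, |3|->4.5, |7|->9.5, |4|->6.5, |8|->11, |1|->1.5, |4|->6.5, |1|->1.5, |7|->9.5
Step 3: Attach original signs; sum ranks with positive sign and with negative sign.
W+ = 3 + 4.5 + 6.5 + 11 + 1.5 + 6.5 + 9.5 = 42.5
W- = 8 + 4.5 + 9.5 + 1.5 = 23.5
(Check: W+ + W- = 66 should equal n(n+1)/2 = 66.)
Step 4: Test statistic W = min(W+, W-) = 23.5.
Step 5: Ties in |d|, so use the tie-corrected normal approximation.
        E[W] = n(n+1)/4 = 11*12/4 = 33.
        Tie groups: |d|=1 (t=2), |d|=3 (t=2), |d|=4 (t=2), |d|=7 (t=2); sum(t^3 - t) = 24.
        Var[W] = n(n+1)(2n+1)/24 - sum(t^3-t)/48 = 3036/24 - 24/48 = 126.
        z = (W - E[W]) / sqrt(Var[W]) = (23.5 - 33) / 11.2250 = -0.8463.
        Two-sided p = 2*Phi(z) = 0.397370.
Step 6: alpha = 0.05. fail to reject H0.

W+ = 42.5, W- = 23.5, W = min = 23.5, p = 0.397370, fail to reject H0.


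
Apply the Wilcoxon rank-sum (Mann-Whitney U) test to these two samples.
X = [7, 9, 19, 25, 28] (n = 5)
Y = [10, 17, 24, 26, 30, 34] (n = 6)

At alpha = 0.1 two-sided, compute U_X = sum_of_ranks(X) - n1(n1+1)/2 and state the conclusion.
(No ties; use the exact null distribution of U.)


Step 1: Combine and sort all 11 observations; assign midranks.
sorted (value, group): (7,X), (9,X), (10,Y), (17,Y), (19,X), (24,Y), (25,X), (26,Y), (28,X), (30,Y), (34,Y)
ranks: 7->1, 9->2, 10->3, 17->4, 19->5, 24->6, 25->7, 26->8, 28->9, 30->10, 34->11
Step 2: Rank sum for X: R1 = 1 + 2 + 5 + 7 + 9 = 24.
Step 3: U_X = R1 - n1(n1+1)/2 = 24 - 5*6/2 = 24 - 15 = 9.
       U_Y = n1*n2 - U_X = 30 - 9 = 21.
Step 4: No ties, so the exact null distribution of U (based on enumerating the C(11,5) = 462 equally likely rank assignments) gives the two-sided p-value.
Step 5: p-value = 0.329004; compare to alpha = 0.1. fail to reject H0.

U_X = 9, p = 0.329004, fail to reject H0 at alpha = 0.1.


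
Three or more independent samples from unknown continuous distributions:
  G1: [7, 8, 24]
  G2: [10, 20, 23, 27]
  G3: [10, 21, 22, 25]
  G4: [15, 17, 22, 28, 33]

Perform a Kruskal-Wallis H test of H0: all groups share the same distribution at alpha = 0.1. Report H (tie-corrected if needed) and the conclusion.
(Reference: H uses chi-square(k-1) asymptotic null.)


Step 1: Combine all N = 16 observations and assign midranks.
sorted (value, group, rank): (7,G1,1), (8,G1,2), (10,G2,3.5), (10,G3,3.5), (15,G4,5), (17,G4,6), (20,G2,7), (21,G3,8), (22,G3,9.5), (22,G4,9.5), (23,G2,11), (24,G1,12), (25,G3,13), (27,G2,14), (28,G4,15), (33,G4,16)
Step 2: Sum ranks within each group.
R_1 = 15 (n_1 = 3)
R_2 = 35.5 (n_2 = 4)
R_3 = 34 (n_3 = 4)
R_4 = 51.5 (n_4 = 5)
Step 3: H = 12/(N(N+1)) * sum(R_i^2/n_i) - 3(N+1)
     = 12/(16*17) * (15^2/3 + 35.5^2/4 + 34^2/4 + 51.5^2/5) - 3*17
     = 0.044118 * 1209.51 - 51
     = 2.360846.
Step 4: Ties present; correction factor C = 1 - 12/(16^3 - 16) = 0.997059. Corrected H = 2.360846 / 0.997059 = 2.367810.
Step 5: Under H0, H ~ chi^2(3); p-value = 0.499655.
Step 6: alpha = 0.1. fail to reject H0.

H = 2.3678, df = 3, p = 0.499655, fail to reject H0.


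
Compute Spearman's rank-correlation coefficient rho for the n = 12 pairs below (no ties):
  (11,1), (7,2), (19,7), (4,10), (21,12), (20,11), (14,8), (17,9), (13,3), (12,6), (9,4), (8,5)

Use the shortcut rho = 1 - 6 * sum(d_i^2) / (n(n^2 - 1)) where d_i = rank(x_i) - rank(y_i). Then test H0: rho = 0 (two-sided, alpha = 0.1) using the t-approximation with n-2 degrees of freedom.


Step 1: Rank x and y separately (midranks; no ties here).
rank(x): 11->5, 7->2, 19->10, 4->1, 21->12, 20->11, 14->8, 17->9, 13->7, 12->6, 9->4, 8->3
rank(y): 1->1, 2->2, 7->7, 10->10, 12->12, 11->11, 8->8, 9->9, 3->3, 6->6, 4->4, 5->5
Step 2: d_i = R_x(i) - R_y(i); compute d_i^2.
  (5-1)^2=16, (2-2)^2=0, (10-7)^2=9, (1-10)^2=81, (12-12)^2=0, (11-11)^2=0, (8-8)^2=0, (9-9)^2=0, (7-3)^2=16, (6-6)^2=0, (4-4)^2=0, (3-5)^2=4
sum(d^2) = 126.
Step 3: rho = 1 - 6*126 / (12*(12^2 - 1)) = 1 - 756/1716 = 0.559441.
Step 4: Under H0, t = rho * sqrt((n-2)/(1-rho^2)) = 2.1344 ~ t(10).
Step 5: Two-sided p-value from the t-distribution with 10 df = 0.058589.
Step 6: alpha = 0.1. reject H0.

rho = 0.5594, p = 0.058589, reject H0 at alpha = 0.1.


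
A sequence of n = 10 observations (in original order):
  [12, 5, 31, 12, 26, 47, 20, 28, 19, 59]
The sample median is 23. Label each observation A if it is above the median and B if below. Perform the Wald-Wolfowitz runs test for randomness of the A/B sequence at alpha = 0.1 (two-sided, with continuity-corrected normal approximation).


Step 1: Compute median = 23; label A = above, B = below.
Labels in order: BBABAABABA  (n_A = 5, n_B = 5)
Step 2: Count runs R = 8.
Step 3: Under H0 (random ordering), E[R] = 2*n_A*n_B/(n_A+n_B) + 1 = 2*5*5/10 + 1 = 6.0000.
        Var[R] = 2*n_A*n_B*(2*n_A*n_B - n_A - n_B) / ((n_A+n_B)^2 * (n_A+n_B-1)) = 2000/900 = 2.2222.
        SD[R] = 1.4907.
Step 4: Continuity-corrected z = (R - 0.5 - E[R]) / SD[R] = (8 - 0.5 - 6.0000) / 1.4907 = 1.0062.
Step 5: Two-sided p-value via normal approximation = 2*(1 - Phi(|z|)) = 0.314305.
Step 6: alpha = 0.1. fail to reject H0.

R = 8, z = 1.0062, p = 0.314305, fail to reject H0.


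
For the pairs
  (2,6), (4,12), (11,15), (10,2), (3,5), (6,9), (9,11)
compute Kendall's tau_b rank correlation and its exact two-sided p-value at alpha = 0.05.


Step 1: Enumerate the 21 unordered pairs (i,j) with i<j and classify each by sign(x_j-x_i) * sign(y_j-y_i).
  (1,2):dx=+2,dy=+6->C; (1,3):dx=+9,dy=+9->C; (1,4):dx=+8,dy=-4->D; (1,5):dx=+1,dy=-1->D
  (1,6):dx=+4,dy=+3->C; (1,7):dx=+7,dy=+5->C; (2,3):dx=+7,dy=+3->C; (2,4):dx=+6,dy=-10->D
  (2,5):dx=-1,dy=-7->C; (2,6):dx=+2,dy=-3->D; (2,7):dx=+5,dy=-1->D; (3,4):dx=-1,dy=-13->C
  (3,5):dx=-8,dy=-10->C; (3,6):dx=-5,dy=-6->C; (3,7):dx=-2,dy=-4->C; (4,5):dx=-7,dy=+3->D
  (4,6):dx=-4,dy=+7->D; (4,7):dx=-1,dy=+9->D; (5,6):dx=+3,dy=+4->C; (5,7):dx=+6,dy=+6->C
  (6,7):dx=+3,dy=+2->C
Step 2: C = 13, D = 8, total pairs = 21.
Step 3: tau = (C - D)/(n(n-1)/2) = (13 - 8)/21 = 0.238095.
Step 4: Exact two-sided p-value (enumerate n! = 5040 permutations of y under H0): p = 0.561905.
Step 5: alpha = 0.05. fail to reject H0.

tau_b = 0.2381 (C=13, D=8), p = 0.561905, fail to reject H0.


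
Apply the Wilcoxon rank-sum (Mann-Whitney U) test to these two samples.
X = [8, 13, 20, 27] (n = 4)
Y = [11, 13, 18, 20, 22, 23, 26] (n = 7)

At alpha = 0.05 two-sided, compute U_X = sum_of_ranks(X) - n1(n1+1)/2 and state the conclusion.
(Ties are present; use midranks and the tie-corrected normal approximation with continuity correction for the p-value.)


Step 1: Combine and sort all 11 observations; assign midranks.
sorted (value, group): (8,X), (11,Y), (13,X), (13,Y), (18,Y), (20,X), (20,Y), (22,Y), (23,Y), (26,Y), (27,X)
ranks: 8->1, 11->2, 13->3.5, 13->3.5, 18->5, 20->6.5, 20->6.5, 22->8, 23->9, 26->10, 27->11
Step 2: Rank sum for X: R1 = 1 + 3.5 + 6.5 + 11 = 22.
Step 3: U_X = R1 - n1(n1+1)/2 = 22 - 4*5/2 = 22 - 10 = 12.
       U_Y = n1*n2 - U_X = 28 - 12 = 16.
Step 4: Ties are present, so use the tie-corrected normal approximation (with continuity correction) for the p-value.
Step 5: p-value = 0.775820; compare to alpha = 0.05. fail to reject H0.

U_X = 12, p = 0.775820, fail to reject H0 at alpha = 0.05.


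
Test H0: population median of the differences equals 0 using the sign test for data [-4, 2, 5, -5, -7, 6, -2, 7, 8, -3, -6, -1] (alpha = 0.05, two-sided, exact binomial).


Step 1: Discard zero differences. Original n = 12; n_eff = number of nonzero differences = 12.
Nonzero differences (with sign): -4, +2, +5, -5, -7, +6, -2, +7, +8, -3, -6, -1
Step 2: Count signs: positive = 5, negative = 7.
Step 3: Under H0: P(positive) = 0.5, so the number of positives S ~ Bin(12, 0.5).
Step 4: Two-sided exact p-value = sum of Bin(12,0.5) probabilities at or below the observed probability = 0.774414.
Step 5: alpha = 0.05. fail to reject H0.

n_eff = 12, pos = 5, neg = 7, p = 0.774414, fail to reject H0.


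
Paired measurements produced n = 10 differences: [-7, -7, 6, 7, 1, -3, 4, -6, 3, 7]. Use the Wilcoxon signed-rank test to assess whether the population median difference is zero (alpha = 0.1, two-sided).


Step 1: Drop any zero differences (none here) and take |d_i|.
|d| = [7, 7, 6, 7, 1, 3, 4, 6, 3, 7]
Step 2: Midrank |d_i| (ties get averaged ranks).
ranks: |7|->8.5, |7|->8.5, |6|->5.5, |7|->8.5, |1|->1, |3|->2.5, |4|->4, |6|->5.5, |3|->2.5, |7|->8.5
Step 3: Attach original signs; sum ranks with positive sign and with negative sign.
W+ = 5.5 + 8.5 + 1 + 4 + 2.5 + 8.5 = 30
W- = 8.5 + 8.5 + 2.5 + 5.5 = 25
(Check: W+ + W- = 55 should equal n(n+1)/2 = 55.)
Step 4: Test statistic W = min(W+, W-) = 25.
Step 5: Ties in |d|, so use the tie-corrected normal approximation.
        E[W] = n(n+1)/4 = 10*11/4 = 27.5.
        Tie groups: |d|=3 (t=2), |d|=6 (t=2), |d|=7 (t=4); sum(t^3 - t) = 72.
        Var[W] = n(n+1)(2n+1)/24 - sum(t^3-t)/48 = 2310/24 - 72/48 = 94.75.
        z = (W - E[W]) / sqrt(Var[W]) = (25 - 27.5) / 9.7340 = -0.2568.
        Two-sided p = 2*Phi(z) = 0.797308.
Step 6: alpha = 0.1. fail to reject H0.

W+ = 30, W- = 25, W = min = 25, p = 0.797308, fail to reject H0.


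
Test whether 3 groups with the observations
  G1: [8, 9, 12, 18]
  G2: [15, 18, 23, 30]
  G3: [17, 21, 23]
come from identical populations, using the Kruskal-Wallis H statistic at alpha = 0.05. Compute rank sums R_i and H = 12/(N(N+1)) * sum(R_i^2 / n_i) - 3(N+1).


Step 1: Combine all N = 11 observations and assign midranks.
sorted (value, group, rank): (8,G1,1), (9,G1,2), (12,G1,3), (15,G2,4), (17,G3,5), (18,G1,6.5), (18,G2,6.5), (21,G3,8), (23,G2,9.5), (23,G3,9.5), (30,G2,11)
Step 2: Sum ranks within each group.
R_1 = 12.5 (n_1 = 4)
R_2 = 31 (n_2 = 4)
R_3 = 22.5 (n_3 = 3)
Step 3: H = 12/(N(N+1)) * sum(R_i^2/n_i) - 3(N+1)
     = 12/(11*12) * (12.5^2/4 + 31^2/4 + 22.5^2/3) - 3*12
     = 0.090909 * 448.062 - 36
     = 4.732955.
Step 4: Ties present; correction factor C = 1 - 12/(11^3 - 11) = 0.990909. Corrected H = 4.732955 / 0.990909 = 4.776376.
Step 5: Under H0, H ~ chi^2(2); p-value = 0.091796.
Step 6: alpha = 0.05. fail to reject H0.

H = 4.7764, df = 2, p = 0.091796, fail to reject H0.


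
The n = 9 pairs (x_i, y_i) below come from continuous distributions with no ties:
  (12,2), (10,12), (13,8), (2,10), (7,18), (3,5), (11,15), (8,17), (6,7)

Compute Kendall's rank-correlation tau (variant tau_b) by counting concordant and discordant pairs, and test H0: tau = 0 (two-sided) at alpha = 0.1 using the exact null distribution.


Step 1: Enumerate the 36 unordered pairs (i,j) with i<j and classify each by sign(x_j-x_i) * sign(y_j-y_i).
  (1,2):dx=-2,dy=+10->D; (1,3):dx=+1,dy=+6->C; (1,4):dx=-10,dy=+8->D; (1,5):dx=-5,dy=+16->D
  (1,6):dx=-9,dy=+3->D; (1,7):dx=-1,dy=+13->D; (1,8):dx=-4,dy=+15->D; (1,9):dx=-6,dy=+5->D
  (2,3):dx=+3,dy=-4->D; (2,4):dx=-8,dy=-2->C; (2,5):dx=-3,dy=+6->D; (2,6):dx=-7,dy=-7->C
  (2,7):dx=+1,dy=+3->C; (2,8):dx=-2,dy=+5->D; (2,9):dx=-4,dy=-5->C; (3,4):dx=-11,dy=+2->D
  (3,5):dx=-6,dy=+10->D; (3,6):dx=-10,dy=-3->C; (3,7):dx=-2,dy=+7->D; (3,8):dx=-5,dy=+9->D
  (3,9):dx=-7,dy=-1->C; (4,5):dx=+5,dy=+8->C; (4,6):dx=+1,dy=-5->D; (4,7):dx=+9,dy=+5->C
  (4,8):dx=+6,dy=+7->C; (4,9):dx=+4,dy=-3->D; (5,6):dx=-4,dy=-13->C; (5,7):dx=+4,dy=-3->D
  (5,8):dx=+1,dy=-1->D; (5,9):dx=-1,dy=-11->C; (6,7):dx=+8,dy=+10->C; (6,8):dx=+5,dy=+12->C
  (6,9):dx=+3,dy=+2->C; (7,8):dx=-3,dy=+2->D; (7,9):dx=-5,dy=-8->C; (8,9):dx=-2,dy=-10->C
Step 2: C = 17, D = 19, total pairs = 36.
Step 3: tau = (C - D)/(n(n-1)/2) = (17 - 19)/36 = -0.055556.
Step 4: Exact two-sided p-value (enumerate n! = 362880 permutations of y under H0): p = 0.919455.
Step 5: alpha = 0.1. fail to reject H0.

tau_b = -0.0556 (C=17, D=19), p = 0.919455, fail to reject H0.


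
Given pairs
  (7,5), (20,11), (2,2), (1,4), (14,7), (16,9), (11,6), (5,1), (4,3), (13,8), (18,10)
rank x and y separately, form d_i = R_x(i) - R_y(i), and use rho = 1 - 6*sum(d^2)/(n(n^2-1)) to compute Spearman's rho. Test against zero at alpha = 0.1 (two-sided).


Step 1: Rank x and y separately (midranks; no ties here).
rank(x): 7->5, 20->11, 2->2, 1->1, 14->8, 16->9, 11->6, 5->4, 4->3, 13->7, 18->10
rank(y): 5->5, 11->11, 2->2, 4->4, 7->7, 9->9, 6->6, 1->1, 3->3, 8->8, 10->10
Step 2: d_i = R_x(i) - R_y(i); compute d_i^2.
  (5-5)^2=0, (11-11)^2=0, (2-2)^2=0, (1-4)^2=9, (8-7)^2=1, (9-9)^2=0, (6-6)^2=0, (4-1)^2=9, (3-3)^2=0, (7-8)^2=1, (10-10)^2=0
sum(d^2) = 20.
Step 3: rho = 1 - 6*20 / (11*(11^2 - 1)) = 1 - 120/1320 = 0.909091.
Step 4: Under H0, t = rho * sqrt((n-2)/(1-rho^2)) = 6.5465 ~ t(9).
Step 5: Two-sided p-value from the t-distribution with 9 df = 0.000106.
Step 6: alpha = 0.1. reject H0.

rho = 0.9091, p = 0.000106, reject H0 at alpha = 0.1.


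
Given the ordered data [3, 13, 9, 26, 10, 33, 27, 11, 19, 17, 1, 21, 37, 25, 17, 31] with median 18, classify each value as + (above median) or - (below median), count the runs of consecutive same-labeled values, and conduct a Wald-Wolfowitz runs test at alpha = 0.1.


Step 1: Compute median = 18; label A = above, B = below.
Labels in order: BBBABAABABBAAABA  (n_A = 8, n_B = 8)
Step 2: Count runs R = 10.
Step 3: Under H0 (random ordering), E[R] = 2*n_A*n_B/(n_A+n_B) + 1 = 2*8*8/16 + 1 = 9.0000.
        Var[R] = 2*n_A*n_B*(2*n_A*n_B - n_A - n_B) / ((n_A+n_B)^2 * (n_A+n_B-1)) = 14336/3840 = 3.7333.
        SD[R] = 1.9322.
Step 4: Continuity-corrected z = (R - 0.5 - E[R]) / SD[R] = (10 - 0.5 - 9.0000) / 1.9322 = 0.2588.
Step 5: Two-sided p-value via normal approximation = 2*(1 - Phi(|z|)) = 0.795809.
Step 6: alpha = 0.1. fail to reject H0.

R = 10, z = 0.2588, p = 0.795809, fail to reject H0.


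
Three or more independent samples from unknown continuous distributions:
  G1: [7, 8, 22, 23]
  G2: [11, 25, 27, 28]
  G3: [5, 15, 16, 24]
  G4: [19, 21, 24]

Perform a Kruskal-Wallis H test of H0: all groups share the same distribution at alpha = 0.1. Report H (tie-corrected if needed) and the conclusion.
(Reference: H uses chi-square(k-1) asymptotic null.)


Step 1: Combine all N = 15 observations and assign midranks.
sorted (value, group, rank): (5,G3,1), (7,G1,2), (8,G1,3), (11,G2,4), (15,G3,5), (16,G3,6), (19,G4,7), (21,G4,8), (22,G1,9), (23,G1,10), (24,G3,11.5), (24,G4,11.5), (25,G2,13), (27,G2,14), (28,G2,15)
Step 2: Sum ranks within each group.
R_1 = 24 (n_1 = 4)
R_2 = 46 (n_2 = 4)
R_3 = 23.5 (n_3 = 4)
R_4 = 26.5 (n_4 = 3)
Step 3: H = 12/(N(N+1)) * sum(R_i^2/n_i) - 3(N+1)
     = 12/(15*16) * (24^2/4 + 46^2/4 + 23.5^2/4 + 26.5^2/3) - 3*16
     = 0.050000 * 1045.15 - 48
     = 4.257292.
Step 4: Ties present; correction factor C = 1 - 6/(15^3 - 15) = 0.998214. Corrected H = 4.257292 / 0.998214 = 4.264908.
Step 5: Under H0, H ~ chi^2(3); p-value = 0.234243.
Step 6: alpha = 0.1. fail to reject H0.

H = 4.2649, df = 3, p = 0.234243, fail to reject H0.


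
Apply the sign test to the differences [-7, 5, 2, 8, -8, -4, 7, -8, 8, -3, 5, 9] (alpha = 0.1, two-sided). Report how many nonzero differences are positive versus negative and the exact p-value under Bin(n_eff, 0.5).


Step 1: Discard zero differences. Original n = 12; n_eff = number of nonzero differences = 12.
Nonzero differences (with sign): -7, +5, +2, +8, -8, -4, +7, -8, +8, -3, +5, +9
Step 2: Count signs: positive = 7, negative = 5.
Step 3: Under H0: P(positive) = 0.5, so the number of positives S ~ Bin(12, 0.5).
Step 4: Two-sided exact p-value = sum of Bin(12,0.5) probabilities at or below the observed probability = 0.774414.
Step 5: alpha = 0.1. fail to reject H0.

n_eff = 12, pos = 7, neg = 5, p = 0.774414, fail to reject H0.


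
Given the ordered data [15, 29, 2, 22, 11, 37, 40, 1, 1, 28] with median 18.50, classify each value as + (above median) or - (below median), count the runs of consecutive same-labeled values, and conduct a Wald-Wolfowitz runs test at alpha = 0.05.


Step 1: Compute median = 18.50; label A = above, B = below.
Labels in order: BABABAABBA  (n_A = 5, n_B = 5)
Step 2: Count runs R = 8.
Step 3: Under H0 (random ordering), E[R] = 2*n_A*n_B/(n_A+n_B) + 1 = 2*5*5/10 + 1 = 6.0000.
        Var[R] = 2*n_A*n_B*(2*n_A*n_B - n_A - n_B) / ((n_A+n_B)^2 * (n_A+n_B-1)) = 2000/900 = 2.2222.
        SD[R] = 1.4907.
Step 4: Continuity-corrected z = (R - 0.5 - E[R]) / SD[R] = (8 - 0.5 - 6.0000) / 1.4907 = 1.0062.
Step 5: Two-sided p-value via normal approximation = 2*(1 - Phi(|z|)) = 0.314305.
Step 6: alpha = 0.05. fail to reject H0.

R = 8, z = 1.0062, p = 0.314305, fail to reject H0.


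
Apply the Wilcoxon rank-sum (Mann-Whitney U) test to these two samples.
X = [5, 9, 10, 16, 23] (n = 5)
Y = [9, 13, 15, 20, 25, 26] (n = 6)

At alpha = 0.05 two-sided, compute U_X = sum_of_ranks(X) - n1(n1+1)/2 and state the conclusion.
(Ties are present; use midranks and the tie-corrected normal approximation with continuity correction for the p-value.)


Step 1: Combine and sort all 11 observations; assign midranks.
sorted (value, group): (5,X), (9,X), (9,Y), (10,X), (13,Y), (15,Y), (16,X), (20,Y), (23,X), (25,Y), (26,Y)
ranks: 5->1, 9->2.5, 9->2.5, 10->4, 13->5, 15->6, 16->7, 20->8, 23->9, 25->10, 26->11
Step 2: Rank sum for X: R1 = 1 + 2.5 + 4 + 7 + 9 = 23.5.
Step 3: U_X = R1 - n1(n1+1)/2 = 23.5 - 5*6/2 = 23.5 - 15 = 8.5.
       U_Y = n1*n2 - U_X = 30 - 8.5 = 21.5.
Step 4: Ties are present, so use the tie-corrected normal approximation (with continuity correction) for the p-value.
Step 5: p-value = 0.272229; compare to alpha = 0.05. fail to reject H0.

U_X = 8.5, p = 0.272229, fail to reject H0 at alpha = 0.05.


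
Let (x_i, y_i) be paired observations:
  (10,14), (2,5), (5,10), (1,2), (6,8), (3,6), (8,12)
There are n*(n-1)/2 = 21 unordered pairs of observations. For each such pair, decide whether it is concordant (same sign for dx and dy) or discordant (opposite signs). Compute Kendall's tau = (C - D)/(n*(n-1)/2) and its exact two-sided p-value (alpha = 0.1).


Step 1: Enumerate the 21 unordered pairs (i,j) with i<j and classify each by sign(x_j-x_i) * sign(y_j-y_i).
  (1,2):dx=-8,dy=-9->C; (1,3):dx=-5,dy=-4->C; (1,4):dx=-9,dy=-12->C; (1,5):dx=-4,dy=-6->C
  (1,6):dx=-7,dy=-8->C; (1,7):dx=-2,dy=-2->C; (2,3):dx=+3,dy=+5->C; (2,4):dx=-1,dy=-3->C
  (2,5):dx=+4,dy=+3->C; (2,6):dx=+1,dy=+1->C; (2,7):dx=+6,dy=+7->C; (3,4):dx=-4,dy=-8->C
  (3,5):dx=+1,dy=-2->D; (3,6):dx=-2,dy=-4->C; (3,7):dx=+3,dy=+2->C; (4,5):dx=+5,dy=+6->C
  (4,6):dx=+2,dy=+4->C; (4,7):dx=+7,dy=+10->C; (5,6):dx=-3,dy=-2->C; (5,7):dx=+2,dy=+4->C
  (6,7):dx=+5,dy=+6->C
Step 2: C = 20, D = 1, total pairs = 21.
Step 3: tau = (C - D)/(n(n-1)/2) = (20 - 1)/21 = 0.904762.
Step 4: Exact two-sided p-value (enumerate n! = 5040 permutations of y under H0): p = 0.002778.
Step 5: alpha = 0.1. reject H0.

tau_b = 0.9048 (C=20, D=1), p = 0.002778, reject H0.


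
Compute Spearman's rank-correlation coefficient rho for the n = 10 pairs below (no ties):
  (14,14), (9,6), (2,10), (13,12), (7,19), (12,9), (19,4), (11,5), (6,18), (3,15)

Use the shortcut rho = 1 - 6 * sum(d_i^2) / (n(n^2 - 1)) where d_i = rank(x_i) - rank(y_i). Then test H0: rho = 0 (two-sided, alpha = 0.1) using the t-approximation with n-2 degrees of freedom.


Step 1: Rank x and y separately (midranks; no ties here).
rank(x): 14->9, 9->5, 2->1, 13->8, 7->4, 12->7, 19->10, 11->6, 6->3, 3->2
rank(y): 14->7, 6->3, 10->5, 12->6, 19->10, 9->4, 4->1, 5->2, 18->9, 15->8
Step 2: d_i = R_x(i) - R_y(i); compute d_i^2.
  (9-7)^2=4, (5-3)^2=4, (1-5)^2=16, (8-6)^2=4, (4-10)^2=36, (7-4)^2=9, (10-1)^2=81, (6-2)^2=16, (3-9)^2=36, (2-8)^2=36
sum(d^2) = 242.
Step 3: rho = 1 - 6*242 / (10*(10^2 - 1)) = 1 - 1452/990 = -0.466667.
Step 4: Under H0, t = rho * sqrt((n-2)/(1-rho^2)) = -1.4924 ~ t(8).
Step 5: Two-sided p-value from the t-distribution with 8 df = 0.173939.
Step 6: alpha = 0.1. fail to reject H0.

rho = -0.4667, p = 0.173939, fail to reject H0 at alpha = 0.1.


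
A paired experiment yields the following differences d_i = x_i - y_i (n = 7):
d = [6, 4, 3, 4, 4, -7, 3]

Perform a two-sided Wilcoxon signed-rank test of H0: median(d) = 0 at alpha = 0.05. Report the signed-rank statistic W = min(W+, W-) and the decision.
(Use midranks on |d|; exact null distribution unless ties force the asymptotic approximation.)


Step 1: Drop any zero differences (none here) and take |d_i|.
|d| = [6, 4, 3, 4, 4, 7, 3]
Step 2: Midrank |d_i| (ties get averaged ranks).
ranks: |6|->6, |4|->4, |3|->1.5, |4|->4, |4|->4, |7|->7, |3|->1.5
Step 3: Attach original signs; sum ranks with positive sign and with negative sign.
W+ = 6 + 4 + 1.5 + 4 + 4 + 1.5 = 21
W- = 7 = 7
(Check: W+ + W- = 28 should equal n(n+1)/2 = 28.)
Step 4: Test statistic W = min(W+, W-) = 7.
Step 5: Ties in |d|, so use the tie-corrected normal approximation.
        E[W] = n(n+1)/4 = 7*8/4 = 14.
        Tie groups: |d|=3 (t=2), |d|=4 (t=3); sum(t^3 - t) = 30.
        Var[W] = n(n+1)(2n+1)/24 - sum(t^3-t)/48 = 840/24 - 30/48 = 34.375.
        z = (W - E[W]) / sqrt(Var[W]) = (7 - 14) / 5.8630 = -1.1939.
        Two-sided p = 2*Phi(z) = 0.232508.
Step 6: alpha = 0.05. fail to reject H0.

W+ = 21, W- = 7, W = min = 7, p = 0.232508, fail to reject H0.


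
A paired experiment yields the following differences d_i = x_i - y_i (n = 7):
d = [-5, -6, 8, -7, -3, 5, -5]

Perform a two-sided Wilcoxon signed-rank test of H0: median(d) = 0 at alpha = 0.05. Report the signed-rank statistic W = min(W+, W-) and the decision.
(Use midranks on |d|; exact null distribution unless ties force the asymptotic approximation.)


Step 1: Drop any zero differences (none here) and take |d_i|.
|d| = [5, 6, 8, 7, 3, 5, 5]
Step 2: Midrank |d_i| (ties get averaged ranks).
ranks: |5|->3, |6|->5, |8|->7, |7|->6, |3|->1, |5|->3, |5|->3
Step 3: Attach original signs; sum ranks with positive sign and with negative sign.
W+ = 7 + 3 = 10
W- = 3 + 5 + 6 + 1 + 3 = 18
(Check: W+ + W- = 28 should equal n(n+1)/2 = 28.)
Step 4: Test statistic W = min(W+, W-) = 10.
Step 5: Ties in |d|, so use the tie-corrected normal approximation.
        E[W] = n(n+1)/4 = 7*8/4 = 14.
        Tie groups: |d|=5 (t=3); sum(t^3 - t) = 24.
        Var[W] = n(n+1)(2n+1)/24 - sum(t^3-t)/48 = 840/24 - 24/48 = 34.5.
        z = (W - E[W]) / sqrt(Var[W]) = (10 - 14) / 5.8737 = -0.6810.
        Two-sided p = 2*Phi(z) = 0.495868.
Step 6: alpha = 0.05. fail to reject H0.

W+ = 10, W- = 18, W = min = 10, p = 0.495868, fail to reject H0.


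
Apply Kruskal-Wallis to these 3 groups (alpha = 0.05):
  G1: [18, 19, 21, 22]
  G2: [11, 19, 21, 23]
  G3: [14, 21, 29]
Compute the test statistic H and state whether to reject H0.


Step 1: Combine all N = 11 observations and assign midranks.
sorted (value, group, rank): (11,G2,1), (14,G3,2), (18,G1,3), (19,G1,4.5), (19,G2,4.5), (21,G1,7), (21,G2,7), (21,G3,7), (22,G1,9), (23,G2,10), (29,G3,11)
Step 2: Sum ranks within each group.
R_1 = 23.5 (n_1 = 4)
R_2 = 22.5 (n_2 = 4)
R_3 = 20 (n_3 = 3)
Step 3: H = 12/(N(N+1)) * sum(R_i^2/n_i) - 3(N+1)
     = 12/(11*12) * (23.5^2/4 + 22.5^2/4 + 20^2/3) - 3*12
     = 0.090909 * 397.958 - 36
     = 0.178030.
Step 4: Ties present; correction factor C = 1 - 30/(11^3 - 11) = 0.977273. Corrected H = 0.178030 / 0.977273 = 0.182171.
Step 5: Under H0, H ~ chi^2(2); p-value = 0.912940.
Step 6: alpha = 0.05. fail to reject H0.

H = 0.1822, df = 2, p = 0.912940, fail to reject H0.


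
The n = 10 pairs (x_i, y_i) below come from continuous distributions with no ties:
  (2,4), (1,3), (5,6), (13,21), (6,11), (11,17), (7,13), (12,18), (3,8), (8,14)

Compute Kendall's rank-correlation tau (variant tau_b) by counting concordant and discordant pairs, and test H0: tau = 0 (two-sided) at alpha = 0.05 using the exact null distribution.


Step 1: Enumerate the 45 unordered pairs (i,j) with i<j and classify each by sign(x_j-x_i) * sign(y_j-y_i).
  (1,2):dx=-1,dy=-1->C; (1,3):dx=+3,dy=+2->C; (1,4):dx=+11,dy=+17->C; (1,5):dx=+4,dy=+7->C
  (1,6):dx=+9,dy=+13->C; (1,7):dx=+5,dy=+9->C; (1,8):dx=+10,dy=+14->C; (1,9):dx=+1,dy=+4->C
  (1,10):dx=+6,dy=+10->C; (2,3):dx=+4,dy=+3->C; (2,4):dx=+12,dy=+18->C; (2,5):dx=+5,dy=+8->C
  (2,6):dx=+10,dy=+14->C; (2,7):dx=+6,dy=+10->C; (2,8):dx=+11,dy=+15->C; (2,9):dx=+2,dy=+5->C
  (2,10):dx=+7,dy=+11->C; (3,4):dx=+8,dy=+15->C; (3,5):dx=+1,dy=+5->C; (3,6):dx=+6,dy=+11->C
  (3,7):dx=+2,dy=+7->C; (3,8):dx=+7,dy=+12->C; (3,9):dx=-2,dy=+2->D; (3,10):dx=+3,dy=+8->C
  (4,5):dx=-7,dy=-10->C; (4,6):dx=-2,dy=-4->C; (4,7):dx=-6,dy=-8->C; (4,8):dx=-1,dy=-3->C
  (4,9):dx=-10,dy=-13->C; (4,10):dx=-5,dy=-7->C; (5,6):dx=+5,dy=+6->C; (5,7):dx=+1,dy=+2->C
  (5,8):dx=+6,dy=+7->C; (5,9):dx=-3,dy=-3->C; (5,10):dx=+2,dy=+3->C; (6,7):dx=-4,dy=-4->C
  (6,8):dx=+1,dy=+1->C; (6,9):dx=-8,dy=-9->C; (6,10):dx=-3,dy=-3->C; (7,8):dx=+5,dy=+5->C
  (7,9):dx=-4,dy=-5->C; (7,10):dx=+1,dy=+1->C; (8,9):dx=-9,dy=-10->C; (8,10):dx=-4,dy=-4->C
  (9,10):dx=+5,dy=+6->C
Step 2: C = 44, D = 1, total pairs = 45.
Step 3: tau = (C - D)/(n(n-1)/2) = (44 - 1)/45 = 0.955556.
Step 4: Exact two-sided p-value (enumerate n! = 3628800 permutations of y under H0): p = 0.000006.
Step 5: alpha = 0.05. reject H0.

tau_b = 0.9556 (C=44, D=1), p = 0.000006, reject H0.


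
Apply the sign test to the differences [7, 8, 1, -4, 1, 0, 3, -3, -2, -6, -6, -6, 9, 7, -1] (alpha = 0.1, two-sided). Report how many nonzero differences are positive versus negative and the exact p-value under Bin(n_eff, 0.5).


Step 1: Discard zero differences. Original n = 15; n_eff = number of nonzero differences = 14.
Nonzero differences (with sign): +7, +8, +1, -4, +1, +3, -3, -2, -6, -6, -6, +9, +7, -1
Step 2: Count signs: positive = 7, negative = 7.
Step 3: Under H0: P(positive) = 0.5, so the number of positives S ~ Bin(14, 0.5).
Step 4: Two-sided exact p-value = sum of Bin(14,0.5) probabilities at or below the observed probability = 1.000000.
Step 5: alpha = 0.1. fail to reject H0.

n_eff = 14, pos = 7, neg = 7, p = 1.000000, fail to reject H0.


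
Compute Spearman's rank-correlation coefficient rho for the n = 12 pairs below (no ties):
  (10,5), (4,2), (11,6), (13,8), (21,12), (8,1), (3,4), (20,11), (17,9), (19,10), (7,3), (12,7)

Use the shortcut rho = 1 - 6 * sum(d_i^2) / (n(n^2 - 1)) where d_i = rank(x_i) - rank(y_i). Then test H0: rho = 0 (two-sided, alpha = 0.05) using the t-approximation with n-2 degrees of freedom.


Step 1: Rank x and y separately (midranks; no ties here).
rank(x): 10->5, 4->2, 11->6, 13->8, 21->12, 8->4, 3->1, 20->11, 17->9, 19->10, 7->3, 12->7
rank(y): 5->5, 2->2, 6->6, 8->8, 12->12, 1->1, 4->4, 11->11, 9->9, 10->10, 3->3, 7->7
Step 2: d_i = R_x(i) - R_y(i); compute d_i^2.
  (5-5)^2=0, (2-2)^2=0, (6-6)^2=0, (8-8)^2=0, (12-12)^2=0, (4-1)^2=9, (1-4)^2=9, (11-11)^2=0, (9-9)^2=0, (10-10)^2=0, (3-3)^2=0, (7-7)^2=0
sum(d^2) = 18.
Step 3: rho = 1 - 6*18 / (12*(12^2 - 1)) = 1 - 108/1716 = 0.937063.
Step 4: Under H0, t = rho * sqrt((n-2)/(1-rho^2)) = 8.4868 ~ t(10).
Step 5: Two-sided p-value from the t-distribution with 10 df = 0.000007.
Step 6: alpha = 0.05. reject H0.

rho = 0.9371, p = 0.000007, reject H0 at alpha = 0.05.


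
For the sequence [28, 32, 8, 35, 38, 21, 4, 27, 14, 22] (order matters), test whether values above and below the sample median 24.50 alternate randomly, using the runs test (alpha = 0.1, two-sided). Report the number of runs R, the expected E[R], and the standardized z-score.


Step 1: Compute median = 24.50; label A = above, B = below.
Labels in order: AABAABBABB  (n_A = 5, n_B = 5)
Step 2: Count runs R = 6.
Step 3: Under H0 (random ordering), E[R] = 2*n_A*n_B/(n_A+n_B) + 1 = 2*5*5/10 + 1 = 6.0000.
        Var[R] = 2*n_A*n_B*(2*n_A*n_B - n_A - n_B) / ((n_A+n_B)^2 * (n_A+n_B-1)) = 2000/900 = 2.2222.
        SD[R] = 1.4907.
Step 4: R = E[R], so z = 0 with no continuity correction.
Step 5: Two-sided p-value via normal approximation = 2*(1 - Phi(|z|)) = 1.000000.
Step 6: alpha = 0.1. fail to reject H0.

R = 6, z = 0.0000, p = 1.000000, fail to reject H0.


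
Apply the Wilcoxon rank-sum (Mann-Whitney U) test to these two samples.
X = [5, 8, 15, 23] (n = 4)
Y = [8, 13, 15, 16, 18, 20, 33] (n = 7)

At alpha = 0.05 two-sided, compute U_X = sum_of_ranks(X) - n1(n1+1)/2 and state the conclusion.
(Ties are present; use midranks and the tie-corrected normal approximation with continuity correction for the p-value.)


Step 1: Combine and sort all 11 observations; assign midranks.
sorted (value, group): (5,X), (8,X), (8,Y), (13,Y), (15,X), (15,Y), (16,Y), (18,Y), (20,Y), (23,X), (33,Y)
ranks: 5->1, 8->2.5, 8->2.5, 13->4, 15->5.5, 15->5.5, 16->7, 18->8, 20->9, 23->10, 33->11
Step 2: Rank sum for X: R1 = 1 + 2.5 + 5.5 + 10 = 19.
Step 3: U_X = R1 - n1(n1+1)/2 = 19 - 4*5/2 = 19 - 10 = 9.
       U_Y = n1*n2 - U_X = 28 - 9 = 19.
Step 4: Ties are present, so use the tie-corrected normal approximation (with continuity correction) for the p-value.
Step 5: p-value = 0.392932; compare to alpha = 0.05. fail to reject H0.

U_X = 9, p = 0.392932, fail to reject H0 at alpha = 0.05.


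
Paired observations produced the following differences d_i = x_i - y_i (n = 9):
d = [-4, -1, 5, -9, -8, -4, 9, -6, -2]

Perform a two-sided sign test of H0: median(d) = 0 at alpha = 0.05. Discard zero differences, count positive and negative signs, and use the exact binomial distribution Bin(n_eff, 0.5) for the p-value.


Step 1: Discard zero differences. Original n = 9; n_eff = number of nonzero differences = 9.
Nonzero differences (with sign): -4, -1, +5, -9, -8, -4, +9, -6, -2
Step 2: Count signs: positive = 2, negative = 7.
Step 3: Under H0: P(positive) = 0.5, so the number of positives S ~ Bin(9, 0.5).
Step 4: Two-sided exact p-value = sum of Bin(9,0.5) probabilities at or below the observed probability = 0.179688.
Step 5: alpha = 0.05. fail to reject H0.

n_eff = 9, pos = 2, neg = 7, p = 0.179688, fail to reject H0.


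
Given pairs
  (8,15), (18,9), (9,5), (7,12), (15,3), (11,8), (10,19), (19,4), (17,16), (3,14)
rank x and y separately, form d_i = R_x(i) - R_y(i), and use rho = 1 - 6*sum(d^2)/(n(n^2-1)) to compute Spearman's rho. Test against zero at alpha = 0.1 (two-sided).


Step 1: Rank x and y separately (midranks; no ties here).
rank(x): 8->3, 18->9, 9->4, 7->2, 15->7, 11->6, 10->5, 19->10, 17->8, 3->1
rank(y): 15->8, 9->5, 5->3, 12->6, 3->1, 8->4, 19->10, 4->2, 16->9, 14->7
Step 2: d_i = R_x(i) - R_y(i); compute d_i^2.
  (3-8)^2=25, (9-5)^2=16, (4-3)^2=1, (2-6)^2=16, (7-1)^2=36, (6-4)^2=4, (5-10)^2=25, (10-2)^2=64, (8-9)^2=1, (1-7)^2=36
sum(d^2) = 224.
Step 3: rho = 1 - 6*224 / (10*(10^2 - 1)) = 1 - 1344/990 = -0.357576.
Step 4: Under H0, t = rho * sqrt((n-2)/(1-rho^2)) = -1.0830 ~ t(8).
Step 5: Two-sided p-value from the t-distribution with 8 df = 0.310376.
Step 6: alpha = 0.1. fail to reject H0.

rho = -0.3576, p = 0.310376, fail to reject H0 at alpha = 0.1.


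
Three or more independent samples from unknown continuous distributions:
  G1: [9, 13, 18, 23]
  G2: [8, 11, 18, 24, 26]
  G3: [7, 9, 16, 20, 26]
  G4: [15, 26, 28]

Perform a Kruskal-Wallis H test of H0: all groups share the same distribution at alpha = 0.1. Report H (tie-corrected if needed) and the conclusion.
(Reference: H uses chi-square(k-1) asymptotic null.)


Step 1: Combine all N = 17 observations and assign midranks.
sorted (value, group, rank): (7,G3,1), (8,G2,2), (9,G1,3.5), (9,G3,3.5), (11,G2,5), (13,G1,6), (15,G4,7), (16,G3,8), (18,G1,9.5), (18,G2,9.5), (20,G3,11), (23,G1,12), (24,G2,13), (26,G2,15), (26,G3,15), (26,G4,15), (28,G4,17)
Step 2: Sum ranks within each group.
R_1 = 31 (n_1 = 4)
R_2 = 44.5 (n_2 = 5)
R_3 = 38.5 (n_3 = 5)
R_4 = 39 (n_4 = 3)
Step 3: H = 12/(N(N+1)) * sum(R_i^2/n_i) - 3(N+1)
     = 12/(17*18) * (31^2/4 + 44.5^2/5 + 38.5^2/5 + 39^2/3) - 3*18
     = 0.039216 * 1439.75 - 54
     = 2.460784.
Step 4: Ties present; correction factor C = 1 - 36/(17^3 - 17) = 0.992647. Corrected H = 2.460784 / 0.992647 = 2.479012.
Step 5: Under H0, H ~ chi^2(3); p-value = 0.479096.
Step 6: alpha = 0.1. fail to reject H0.

H = 2.4790, df = 3, p = 0.479096, fail to reject H0.


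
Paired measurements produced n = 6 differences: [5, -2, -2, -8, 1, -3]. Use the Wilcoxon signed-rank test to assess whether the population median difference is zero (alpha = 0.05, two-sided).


Step 1: Drop any zero differences (none here) and take |d_i|.
|d| = [5, 2, 2, 8, 1, 3]
Step 2: Midrank |d_i| (ties get averaged ranks).
ranks: |5|->5, |2|->2.5, |2|->2.5, |8|->6, |1|->1, |3|->4
Step 3: Attach original signs; sum ranks with positive sign and with negative sign.
W+ = 5 + 1 = 6
W- = 2.5 + 2.5 + 6 + 4 = 15
(Check: W+ + W- = 21 should equal n(n+1)/2 = 21.)
Step 4: Test statistic W = min(W+, W-) = 6.
Step 5: Ties in |d|, so use the tie-corrected normal approximation.
        E[W] = n(n+1)/4 = 6*7/4 = 10.5.
        Tie groups: |d|=2 (t=2); sum(t^3 - t) = 6.
        Var[W] = n(n+1)(2n+1)/24 - sum(t^3-t)/48 = 546/24 - 6/48 = 22.625.
        z = (W - E[W]) / sqrt(Var[W]) = (6 - 10.5) / 4.7566 = -0.9461.
        Two-sided p = 2*Phi(z) = 0.344118.
Step 6: alpha = 0.05. fail to reject H0.

W+ = 6, W- = 15, W = min = 6, p = 0.344118, fail to reject H0.


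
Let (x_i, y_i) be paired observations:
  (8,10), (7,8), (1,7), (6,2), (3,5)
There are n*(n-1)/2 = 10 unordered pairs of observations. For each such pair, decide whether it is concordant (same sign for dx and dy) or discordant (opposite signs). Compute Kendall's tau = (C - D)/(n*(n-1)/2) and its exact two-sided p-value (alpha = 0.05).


Step 1: Enumerate the 10 unordered pairs (i,j) with i<j and classify each by sign(x_j-x_i) * sign(y_j-y_i).
  (1,2):dx=-1,dy=-2->C; (1,3):dx=-7,dy=-3->C; (1,4):dx=-2,dy=-8->C; (1,5):dx=-5,dy=-5->C
  (2,3):dx=-6,dy=-1->C; (2,4):dx=-1,dy=-6->C; (2,5):dx=-4,dy=-3->C; (3,4):dx=+5,dy=-5->D
  (3,5):dx=+2,dy=-2->D; (4,5):dx=-3,dy=+3->D
Step 2: C = 7, D = 3, total pairs = 10.
Step 3: tau = (C - D)/(n(n-1)/2) = (7 - 3)/10 = 0.400000.
Step 4: Exact two-sided p-value (enumerate n! = 120 permutations of y under H0): p = 0.483333.
Step 5: alpha = 0.05. fail to reject H0.

tau_b = 0.4000 (C=7, D=3), p = 0.483333, fail to reject H0.
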